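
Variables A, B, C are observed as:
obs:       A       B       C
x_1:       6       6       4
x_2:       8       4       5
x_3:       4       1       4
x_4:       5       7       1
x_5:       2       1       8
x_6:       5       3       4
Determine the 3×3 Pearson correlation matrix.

Step 1 — column means:
  mean(A) = (6 + 8 + 4 + 5 + 2 + 5) / 6 = 30/6 = 5
  mean(B) = (6 + 4 + 1 + 7 + 1 + 3) / 6 = 22/6 = 3.6667
  mean(C) = (4 + 5 + 4 + 1 + 8 + 4) / 6 = 26/6 = 4.3333

Step 2 — sample variances and covariances s[i,j] = (1/(n-1)) · Σ_k (x_{k,i} - mean_i) · (x_{k,j} - mean_j), with n-1 = 5:
  s[A,A] = ((1)·(1) + (3)·(3) + (-1)·(-1) + (0)·(0) + (-3)·(-3) + (0)·(0)) / 5 = 20/5 = 4
  s[A,B] = ((1)·(2.3333) + (3)·(0.3333) + (-1)·(-2.6667) + (0)·(3.3333) + (-3)·(-2.6667) + (0)·(-0.6667)) / 5 = 14/5 = 2.8
  s[A,C] = ((1)·(-0.3333) + (3)·(0.6667) + (-1)·(-0.3333) + (0)·(-3.3333) + (-3)·(3.6667) + (0)·(-0.3333)) / 5 = -9/5 = -1.8
  s[B,B] = ((2.3333)·(2.3333) + (0.3333)·(0.3333) + (-2.6667)·(-2.6667) + (3.3333)·(3.3333) + (-2.6667)·(-2.6667) + (-0.6667)·(-0.6667)) / 5 = 31.3333/5 = 6.2667
  s[B,C] = ((2.3333)·(-0.3333) + (0.3333)·(0.6667) + (-2.6667)·(-0.3333) + (3.3333)·(-3.3333) + (-2.6667)·(3.6667) + (-0.6667)·(-0.3333)) / 5 = -20.3333/5 = -4.0667
  s[C,C] = ((-0.3333)·(-0.3333) + (0.6667)·(0.6667) + (-0.3333)·(-0.3333) + (-3.3333)·(-3.3333) + (3.6667)·(3.6667) + (-0.3333)·(-0.3333)) / 5 = 25.3333/5 = 5.0667
  Sample standard deviations s_i = √(s[i,i]):
  s(A) = √(4) = 2
  s(B) = √(6.2667) = 2.5033
  s(C) = √(5.0667) = 2.2509

Step 3 — r_{ij} = s_{ij} / (s_i · s_j):
  r[A,A] = 1 (diagonal).
  r[A,B] = 2.8 / (2 · 2.5033) = 2.8 / 5.0067 = 0.5593
  r[A,C] = -1.8 / (2 · 2.2509) = -1.8 / 4.5019 = -0.3998
  r[B,B] = 1 (diagonal).
  r[B,C] = -4.0667 / (2.5033 · 2.2509) = -4.0667 / 5.6348 = -0.7217
  r[C,C] = 1 (diagonal).

R is symmetric with unit diagonal. Assembling:

R = [[1, 0.5593, -0.3998],
 [0.5593, 1, -0.7217],
 [-0.3998, -0.7217, 1]]


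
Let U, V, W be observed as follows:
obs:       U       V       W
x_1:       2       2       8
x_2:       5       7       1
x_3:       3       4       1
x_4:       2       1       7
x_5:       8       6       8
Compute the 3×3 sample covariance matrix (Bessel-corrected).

Step 1 — column means:
  mean(U) = (2 + 5 + 3 + 2 + 8) / 5 = 20/5 = 4
  mean(V) = (2 + 7 + 4 + 1 + 6) / 5 = 20/5 = 4
  mean(W) = (8 + 1 + 1 + 7 + 8) / 5 = 25/5 = 5

Step 2 — sample covariance S[i,j] = (1/(n-1)) · Σ_k (x_{k,i} - mean_i) · (x_{k,j} - mean_j), with n-1 = 4.
  S[U,U] = ((-2)·(-2) + (1)·(1) + (-1)·(-1) + (-2)·(-2) + (4)·(4)) / 4 = 26/4 = 6.5
  S[U,V] = ((-2)·(-2) + (1)·(3) + (-1)·(0) + (-2)·(-3) + (4)·(2)) / 4 = 21/4 = 5.25
  S[U,W] = ((-2)·(3) + (1)·(-4) + (-1)·(-4) + (-2)·(2) + (4)·(3)) / 4 = 2/4 = 0.5
  S[V,V] = ((-2)·(-2) + (3)·(3) + (0)·(0) + (-3)·(-3) + (2)·(2)) / 4 = 26/4 = 6.5
  S[V,W] = ((-2)·(3) + (3)·(-4) + (0)·(-4) + (-3)·(2) + (2)·(3)) / 4 = -18/4 = -4.5
  S[W,W] = ((3)·(3) + (-4)·(-4) + (-4)·(-4) + (2)·(2) + (3)·(3)) / 4 = 54/4 = 13.5

S is symmetric (S[j,i] = S[i,j]). Assembling:

S = [[6.5, 5.25, 0.5],
 [5.25, 6.5, -4.5],
 [0.5, -4.5, 13.5]]


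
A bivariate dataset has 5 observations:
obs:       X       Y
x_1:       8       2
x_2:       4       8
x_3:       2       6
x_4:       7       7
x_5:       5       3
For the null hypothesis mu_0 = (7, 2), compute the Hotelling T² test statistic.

Step 1 — sample mean vector:
  mean(X) = (8 + 4 + 2 + 7 + 5) / 5 = 26/5 = 5.2
  mean(Y) = (2 + 8 + 6 + 7 + 3) / 5 = 26/5 = 5.2
  x̄ = (5.2, 5.2),  deviation x̄ - mu_0 = (5.2, 5.2) - (7, 2) = (-1.8, 3.2).

Step 2 — sample covariance matrix, S[i,j] = (1/(n-1)) · Σ_k (x_{k,i} - mean_i) · (x_{k,j} - mean_j), divisor n-1 = 4:
  S[X,X] = ((2.8)·(2.8) + (-1.2)·(-1.2) + (-3.2)·(-3.2) + (1.8)·(1.8) + (-0.2)·(-0.2)) / 4 = 22.8/4 = 5.7
  S[X,Y] = ((2.8)·(-3.2) + (-1.2)·(2.8) + (-3.2)·(0.8) + (1.8)·(1.8) + (-0.2)·(-2.2)) / 4 = -11.2/4 = -2.8
  S[Y,Y] = ((-3.2)·(-3.2) + (2.8)·(2.8) + (0.8)·(0.8) + (1.8)·(1.8) + (-2.2)·(-2.2)) / 4 = 26.8/4 = 6.7
  S = [[5.7, -2.8],
 [-2.8, 6.7]].

Step 3 — invert S. det(S) = 5.7·6.7 - (-2.8)² = 30.35.
  S^{-1} = (1/det) · [[d, -b], [-b, a]] = [[0.2208, 0.0923],
 [0.0923, 0.1878]].

Step 4 — quadratic form (x̄ - mu_0)^T · S^{-1} · (x̄ - mu_0):
  S^{-1} · (x̄ - mu_0) = (-0.1021, 0.4349),
  (x̄ - mu_0)^T · [...] = (-1.8)·(-0.1021) + (3.2)·(0.4349) = 1.5756.

Step 5 — scale by n: T² = 5 · 1.5756 = 7.8781.

T² ≈ 7.8781


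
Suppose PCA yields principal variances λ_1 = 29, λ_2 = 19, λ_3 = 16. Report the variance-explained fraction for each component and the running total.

Step 1 — total variance = trace(Sigma) = Σ λ_i = 29 + 19 + 16 = 64.

Step 2 — fraction explained by component i = λ_i / Σ λ:
  PC1: 29/64 = 0.4531
  PC2: 19/64 = 0.2969
  PC3: 16/64 = 0.25

Step 3 — cumulative fraction after k components = (λ_1 + ... + λ_k) / Σ λ:
  k = 1: 29/64 = 0.4531
  k = 2: (29 + 19)/64 = 48/64 = 0.75
  k = 3: (29 + 19 + 16)/64 = 64/64 = 1

Summary (fraction, with percent):

explained: PC1 0.4531 (45.31%), PC2 0.2969 (29.69%), PC3 0.25 (25%);  cumulative: 0.4531, 0.75, 1


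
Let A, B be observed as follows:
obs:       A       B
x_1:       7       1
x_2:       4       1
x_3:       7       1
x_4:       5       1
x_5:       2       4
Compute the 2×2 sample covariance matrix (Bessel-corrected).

Step 1 — column means:
  mean(A) = (7 + 4 + 7 + 5 + 2) / 5 = 25/5 = 5
  mean(B) = (1 + 1 + 1 + 1 + 4) / 5 = 8/5 = 1.6

Step 2 — sample covariance S[i,j] = (1/(n-1)) · Σ_k (x_{k,i} - mean_i) · (x_{k,j} - mean_j), with n-1 = 4.
  S[A,A] = ((2)·(2) + (-1)·(-1) + (2)·(2) + (0)·(0) + (-3)·(-3)) / 4 = 18/4 = 4.5
  S[A,B] = ((2)·(-0.6) + (-1)·(-0.6) + (2)·(-0.6) + (0)·(-0.6) + (-3)·(2.4)) / 4 = -9/4 = -2.25
  S[B,B] = ((-0.6)·(-0.6) + (-0.6)·(-0.6) + (-0.6)·(-0.6) + (-0.6)·(-0.6) + (2.4)·(2.4)) / 4 = 7.2/4 = 1.8

S is symmetric (S[j,i] = S[i,j]). Assembling:

S = [[4.5, -2.25],
 [-2.25, 1.8]]


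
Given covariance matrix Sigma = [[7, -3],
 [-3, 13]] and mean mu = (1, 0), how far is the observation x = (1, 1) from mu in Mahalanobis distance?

Step 1 — centre the observation: (x - mu) = (0, 1).

Step 2 — invert Sigma. det(Sigma) = 7·13 - (-3)² = 82.
  Sigma^{-1} = (1/det) · [[d, -b], [-b, a]] = [[0.1585, 0.0366],
 [0.0366, 0.0854]].

Step 3 — form the quadratic (x - mu)^T · Sigma^{-1} · (x - mu):
  Sigma^{-1} · (x - mu) = (0.0366, 0.0854).
  (x - mu)^T · [Sigma^{-1} · (x - mu)] = (0)·(0.0366) + (1)·(0.0854) = 0.0854.

Step 4 — take square root: d = √(0.0854) ≈ 0.2922.

d(x, mu) = √(0.0854) ≈ 0.2922


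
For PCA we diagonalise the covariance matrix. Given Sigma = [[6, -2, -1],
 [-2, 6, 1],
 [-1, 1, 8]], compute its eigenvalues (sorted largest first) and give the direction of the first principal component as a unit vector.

Step 1 — characteristic polynomial p(λ) = det(λI - Sigma) = λ³ - tr·λ² + c_1·λ - det, where tr = trace, c_1 = sum of the principal 2×2 minors, det = det(Sigma):
  tr = 6 + 6 + 8 = 20,
  c_1 = (6·6 - (-2)²) + (6·8 - (-1)²) + (6·8 - (1)²) = 32 + 47 + 47 = 126,
  det = 6·(6·8 - (1)²) - (-2)·((-2)·8 - (1)·(-1)) + (-1)·((-2)·(1) - 6·(-1)) = 6·(47) - (-2)·(-15) + (-1)·(4) = 248.
  So p(λ) = λ³ - 20λ² + 126λ - 248.
Step 2 — look for an integer root (rational root theorem: any rational root is an integer divisor of 248). Testing λ = 4:
  p(4) = 64 - 320 + 504 - 248 = 0  ✓
  Dividing out (λ - 4): p(λ) = (λ - 4)(λ² - 16λ + 62).
Step 3 — remaining eigenvalues from the quadratic λ² - 16λ + 62 = 0:
  Δ = 16² - 4·62 = 256 - 248 = 8,  λ = (16 ± √8)/2 = (16 ± 2.8284)/2 ≈ 9.4142 or 6.5858.
  Sorted: λ_1 = 9.4142,  λ_2 = 6.5858,  λ_3 = 4  (check: sum = 20 = tr ✓).

Step 4 — unit eigenvector for λ_1 ≈ 9.4142: v spans the null space of (Sigma - λ_1 I), whose rows are
  r_1 = (-3.4142, -2, -1),  r_2 = (-2, -3.4142, 1),  r_3 = (-1, 1, -1.4142).
  v is orthogonal to every row, so take v ∝ r_1 × r_2 = ((-2)·(1) - (-1)·(-3.4142), (-1)·(-2) - (-3.4142)·(1), (-3.4142)·(-3.4142) - (-2)·(-2)) ≈ (-5.4142, 5.4142, 7.6569).
  Rescale (multiply by -1 so the first nonzero entry is positive): u = (5.4142, -5.4142, -7.6569).
  ||u|| = √((5.4142)² + (-5.4142)² + (-7.6569)²) = √(117.2548) ≈ 10.8284,  v_1 = u/||u|| ≈ (0.5, -0.5, -0.7071) (||v_1|| = 1).

λ_1 = 9.4142,  λ_2 = 6.5858,  λ_3 = 4;  v_1 ≈ (0.5, -0.5, -0.7071)


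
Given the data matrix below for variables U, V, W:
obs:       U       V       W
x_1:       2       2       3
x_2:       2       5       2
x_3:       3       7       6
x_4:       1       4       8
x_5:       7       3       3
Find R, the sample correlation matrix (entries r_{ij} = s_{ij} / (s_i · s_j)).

Step 1 — column means:
  mean(U) = (2 + 2 + 3 + 1 + 7) / 5 = 15/5 = 3
  mean(V) = (2 + 5 + 7 + 4 + 3) / 5 = 21/5 = 4.2
  mean(W) = (3 + 2 + 6 + 8 + 3) / 5 = 22/5 = 4.4

Step 2 — sample variances and covariances s[i,j] = (1/(n-1)) · Σ_k (x_{k,i} - mean_i) · (x_{k,j} - mean_j), with n-1 = 4:
  s[U,U] = ((-1)·(-1) + (-1)·(-1) + (0)·(0) + (-2)·(-2) + (4)·(4)) / 4 = 22/4 = 5.5
  s[U,V] = ((-1)·(-2.2) + (-1)·(0.8) + (0)·(2.8) + (-2)·(-0.2) + (4)·(-1.2)) / 4 = -3/4 = -0.75
  s[U,W] = ((-1)·(-1.4) + (-1)·(-2.4) + (0)·(1.6) + (-2)·(3.6) + (4)·(-1.4)) / 4 = -9/4 = -2.25
  s[V,V] = ((-2.2)·(-2.2) + (0.8)·(0.8) + (2.8)·(2.8) + (-0.2)·(-0.2) + (-1.2)·(-1.2)) / 4 = 14.8/4 = 3.7
  s[V,W] = ((-2.2)·(-1.4) + (0.8)·(-2.4) + (2.8)·(1.6) + (-0.2)·(3.6) + (-1.2)·(-1.4)) / 4 = 6.6/4 = 1.65
  s[W,W] = ((-1.4)·(-1.4) + (-2.4)·(-2.4) + (1.6)·(1.6) + (3.6)·(3.6) + (-1.4)·(-1.4)) / 4 = 25.2/4 = 6.3
  Sample standard deviations s_i = √(s[i,i]):
  s(U) = √(5.5) = 2.3452
  s(V) = √(3.7) = 1.9235
  s(W) = √(6.3) = 2.51

Step 3 — r_{ij} = s_{ij} / (s_i · s_j):
  r[U,U] = 1 (diagonal).
  r[U,V] = -0.75 / (2.3452 · 1.9235) = -0.75 / 4.5111 = -0.1663
  r[U,W] = -2.25 / (2.3452 · 2.51) = -2.25 / 5.8864 = -0.3822
  r[V,V] = 1 (diagonal).
  r[V,W] = 1.65 / (1.9235 · 2.51) = 1.65 / 4.828 = 0.3418
  r[W,W] = 1 (diagonal).

R is symmetric with unit diagonal. Assembling:

R = [[1, -0.1663, -0.3822],
 [-0.1663, 1, 0.3418],
 [-0.3822, 0.3418, 1]]


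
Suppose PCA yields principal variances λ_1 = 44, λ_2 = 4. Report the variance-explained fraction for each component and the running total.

Step 1 — total variance = trace(Sigma) = Σ λ_i = 44 + 4 = 48.

Step 2 — fraction explained by component i = λ_i / Σ λ:
  PC1: 44/48 = 0.9167
  PC2: 4/48 = 0.0833

Step 3 — cumulative fraction after k components = (λ_1 + ... + λ_k) / Σ λ:
  k = 1: 44/48 = 0.9167
  k = 2: (44 + 4)/48 = 48/48 = 1

Summary (fraction, with percent):

explained: PC1 0.9167 (91.67%), PC2 0.0833 (8.33%);  cumulative: 0.9167, 1


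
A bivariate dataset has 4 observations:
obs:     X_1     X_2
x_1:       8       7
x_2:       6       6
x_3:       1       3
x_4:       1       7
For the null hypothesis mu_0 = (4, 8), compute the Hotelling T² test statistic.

Step 1 — sample mean vector:
  mean(X_1) = (8 + 6 + 1 + 1) / 4 = 16/4 = 4
  mean(X_2) = (7 + 6 + 3 + 7) / 4 = 23/4 = 5.75
  x̄ = (4, 5.75),  deviation x̄ - mu_0 = (4, 5.75) - (4, 8) = (0, -2.25).

Step 2 — sample covariance matrix, S[i,j] = (1/(n-1)) · Σ_k (x_{k,i} - mean_i) · (x_{k,j} - mean_j), divisor n-1 = 3:
  S[X_1,X_1] = ((4)·(4) + (2)·(2) + (-3)·(-3) + (-3)·(-3)) / 3 = 38/3 = 12.6667
  S[X_1,X_2] = ((4)·(1.25) + (2)·(0.25) + (-3)·(-2.75) + (-3)·(1.25)) / 3 = 10/3 = 3.3333
  S[X_2,X_2] = ((1.25)·(1.25) + (0.25)·(0.25) + (-2.75)·(-2.75) + (1.25)·(1.25)) / 3 = 10.75/3 = 3.5833
  S = [[12.6667, 3.3333],
 [3.3333, 3.5833]].

Step 3 — invert S. det(S) = 12.6667·3.5833 - (3.3333)² = 34.2778.
  S^{-1} = (1/det) · [[d, -b], [-b, a]] = [[0.1045, -0.0972],
 [-0.0972, 0.3695]].

Step 4 — quadratic form (x̄ - mu_0)^T · S^{-1} · (x̄ - mu_0):
  S^{-1} · (x̄ - mu_0) = (0.2188, -0.8314),
  (x̄ - mu_0)^T · [...] = (0)·(0.2188) + (-2.25)·(-0.8314) = 1.8707.

Step 5 — scale by n: T² = 4 · 1.8707 = 7.483.

T² ≈ 7.483


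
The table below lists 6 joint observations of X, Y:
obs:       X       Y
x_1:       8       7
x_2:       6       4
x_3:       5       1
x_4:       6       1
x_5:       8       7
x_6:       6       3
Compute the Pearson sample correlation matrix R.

Step 1 — column means:
  mean(X) = (8 + 6 + 5 + 6 + 8 + 6) / 6 = 39/6 = 6.5
  mean(Y) = (7 + 4 + 1 + 1 + 7 + 3) / 6 = 23/6 = 3.8333

Step 2 — sample variances and covariances s[i,j] = (1/(n-1)) · Σ_k (x_{k,i} - mean_i) · (x_{k,j} - mean_j), with n-1 = 5:
  s[X,X] = ((1.5)·(1.5) + (-0.5)·(-0.5) + (-1.5)·(-1.5) + (-0.5)·(-0.5) + (1.5)·(1.5) + (-0.5)·(-0.5)) / 5 = 7.5/5 = 1.5
  s[X,Y] = ((1.5)·(3.1667) + (-0.5)·(0.1667) + (-1.5)·(-2.8333) + (-0.5)·(-2.8333) + (1.5)·(3.1667) + (-0.5)·(-0.8333)) / 5 = 15.5/5 = 3.1
  s[Y,Y] = ((3.1667)·(3.1667) + (0.1667)·(0.1667) + (-2.8333)·(-2.8333) + (-2.8333)·(-2.8333) + (3.1667)·(3.1667) + (-0.8333)·(-0.8333)) / 5 = 36.8333/5 = 7.3667
  Sample standard deviations s_i = √(s[i,i]):
  s(X) = √(1.5) = 1.2247
  s(Y) = √(7.3667) = 2.7142

Step 3 — r_{ij} = s_{ij} / (s_i · s_j):
  r[X,X] = 1 (diagonal).
  r[X,Y] = 3.1 / (1.2247 · 2.7142) = 3.1 / 3.3242 = 0.9326
  r[Y,Y] = 1 (diagonal).

R is symmetric with unit diagonal. Assembling:

R = [[1, 0.9326],
 [0.9326, 1]]


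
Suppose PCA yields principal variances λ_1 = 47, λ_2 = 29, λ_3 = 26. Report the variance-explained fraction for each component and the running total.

Step 1 — total variance = trace(Sigma) = Σ λ_i = 47 + 29 + 26 = 102.

Step 2 — fraction explained by component i = λ_i / Σ λ:
  PC1: 47/102 = 0.4608
  PC2: 29/102 = 0.2843
  PC3: 26/102 = 0.2549

Step 3 — cumulative fraction after k components = (λ_1 + ... + λ_k) / Σ λ:
  k = 1: 47/102 = 0.4608
  k = 2: (47 + 29)/102 = 76/102 = 0.7451
  k = 3: (47 + 29 + 26)/102 = 102/102 = 1

Summary (fraction, with percent):

explained: PC1 0.4608 (46.08%), PC2 0.2843 (28.43%), PC3 0.2549 (25.49%);  cumulative: 0.4608, 0.7451, 1


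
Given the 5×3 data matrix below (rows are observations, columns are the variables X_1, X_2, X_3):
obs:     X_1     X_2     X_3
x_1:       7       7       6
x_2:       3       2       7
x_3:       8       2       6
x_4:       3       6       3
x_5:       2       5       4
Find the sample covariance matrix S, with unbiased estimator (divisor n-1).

Step 1 — column means:
  mean(X_1) = (7 + 3 + 8 + 3 + 2) / 5 = 23/5 = 4.6
  mean(X_2) = (7 + 2 + 2 + 6 + 5) / 5 = 22/5 = 4.4
  mean(X_3) = (6 + 7 + 6 + 3 + 4) / 5 = 26/5 = 5.2

Step 2 — sample covariance S[i,j] = (1/(n-1)) · Σ_k (x_{k,i} - mean_i) · (x_{k,j} - mean_j), with n-1 = 4.
  S[X_1,X_1] = ((2.4)·(2.4) + (-1.6)·(-1.6) + (3.4)·(3.4) + (-1.6)·(-1.6) + (-2.6)·(-2.6)) / 4 = 29.2/4 = 7.3
  S[X_1,X_2] = ((2.4)·(2.6) + (-1.6)·(-2.4) + (3.4)·(-2.4) + (-1.6)·(1.6) + (-2.6)·(0.6)) / 4 = -2.2/4 = -0.55
  S[X_1,X_3] = ((2.4)·(0.8) + (-1.6)·(1.8) + (3.4)·(0.8) + (-1.6)·(-2.2) + (-2.6)·(-1.2)) / 4 = 8.4/4 = 2.1
  S[X_2,X_2] = ((2.6)·(2.6) + (-2.4)·(-2.4) + (-2.4)·(-2.4) + (1.6)·(1.6) + (0.6)·(0.6)) / 4 = 21.2/4 = 5.3
  S[X_2,X_3] = ((2.6)·(0.8) + (-2.4)·(1.8) + (-2.4)·(0.8) + (1.6)·(-2.2) + (0.6)·(-1.2)) / 4 = -8.4/4 = -2.1
  S[X_3,X_3] = ((0.8)·(0.8) + (1.8)·(1.8) + (0.8)·(0.8) + (-2.2)·(-2.2) + (-1.2)·(-1.2)) / 4 = 10.8/4 = 2.7

S is symmetric (S[j,i] = S[i,j]). Assembling:

S = [[7.3, -0.55, 2.1],
 [-0.55, 5.3, -2.1],
 [2.1, -2.1, 2.7]]


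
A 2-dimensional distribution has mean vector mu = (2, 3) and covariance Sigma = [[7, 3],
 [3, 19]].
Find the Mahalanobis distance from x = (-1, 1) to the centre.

Step 1 — centre the observation: (x - mu) = (-3, -2).

Step 2 — invert Sigma. det(Sigma) = 7·19 - (3)² = 124.
  Sigma^{-1} = (1/det) · [[d, -b], [-b, a]] = [[0.1532, -0.0242],
 [-0.0242, 0.0565]].

Step 3 — form the quadratic (x - mu)^T · Sigma^{-1} · (x - mu):
  Sigma^{-1} · (x - mu) = (-0.4113, -0.0403).
  (x - mu)^T · [Sigma^{-1} · (x - mu)] = (-3)·(-0.4113) + (-2)·(-0.0403) = 1.3145.

Step 4 — take square root: d = √(1.3145) ≈ 1.1465.

d(x, mu) = √(1.3145) ≈ 1.1465


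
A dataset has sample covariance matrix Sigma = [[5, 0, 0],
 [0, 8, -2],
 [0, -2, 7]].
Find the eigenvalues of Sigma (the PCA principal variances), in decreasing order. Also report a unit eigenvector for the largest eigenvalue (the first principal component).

Step 1 — characteristic polynomial p(λ) = det(λI - Sigma) = λ³ - tr·λ² + c_1·λ - det, where tr = trace, c_1 = sum of the principal 2×2 minors, det = det(Sigma):
  tr = 5 + 8 + 7 = 20,
  c_1 = (5·8 - (0)²) + (5·7 - (0)²) + (8·7 - (-2)²) = 40 + 35 + 52 = 127,
  det = 5·(8·7 - (-2)²) - (0)·((0)·7 - (-2)·(0)) + (0)·((0)·(-2) - 8·(0)) = 5·(52) - (0)·(0) + (0)·(0) = 260.
  So p(λ) = λ³ - 20λ² + 127λ - 260.
Step 2 — look for an integer root (rational root theorem: any rational root is an integer divisor of 260). Testing λ = 5:
  p(5) = 125 - 500 + 635 - 260 = 0  ✓
  Dividing out (λ - 5): p(λ) = (λ - 5)(λ² - 15λ + 52).
Step 3 — remaining eigenvalues from the quadratic λ² - 15λ + 52 = 0:
  Δ = 15² - 4·52 = 225 - 208 = 17,  λ = (15 ± √17)/2 = (15 ± 4.1231)/2 ≈ 9.5616 or 5.4384.
  Sorted: λ_1 = 9.5616,  λ_2 = 5.4384,  λ_3 = 5  (check: sum = 20 = tr ✓).

Step 4 — unit eigenvector for λ_1 ≈ 9.5616: v spans the null space of (Sigma - λ_1 I), whose rows are
  r_1 = (-4.5616, 0, 0),  r_2 = (0, -1.5616, -2),  r_3 = (0, -2, -2.5616).
  v is orthogonal to every row, so take v ∝ r_1 × r_2 = ((0)·(-2) - (0)·(-1.5616), (0)·(0) - (-4.5616)·(-2), (-4.5616)·(-1.5616) - (0)·(0)) ≈ (0, -9.1231, 7.1231).
  Rescale (multiply by -1 so the first nonzero entry is positive): u = (0, 9.1231, -7.1231).
  ||u|| = √((0)² + (9.1231)² + (-7.1231)²) = √(133.9697) ≈ 11.5745,  v_1 = u/||u|| ≈ (0, 0.7882, -0.6154) (||v_1|| = 1).

λ_1 = 9.5616,  λ_2 = 5.4384,  λ_3 = 5;  v_1 ≈ (0, 0.7882, -0.6154)


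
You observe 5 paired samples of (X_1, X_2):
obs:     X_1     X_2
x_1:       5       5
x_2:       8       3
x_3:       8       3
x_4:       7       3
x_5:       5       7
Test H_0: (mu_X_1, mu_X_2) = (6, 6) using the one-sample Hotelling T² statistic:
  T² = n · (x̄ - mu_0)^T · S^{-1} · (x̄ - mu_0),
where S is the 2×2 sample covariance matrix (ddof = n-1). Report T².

Step 1 — sample mean vector:
  mean(X_1) = (5 + 8 + 8 + 7 + 5) / 5 = 33/5 = 6.6
  mean(X_2) = (5 + 3 + 3 + 3 + 7) / 5 = 21/5 = 4.2
  x̄ = (6.6, 4.2),  deviation x̄ - mu_0 = (6.6, 4.2) - (6, 6) = (0.6, -1.8).

Step 2 — sample covariance matrix, S[i,j] = (1/(n-1)) · Σ_k (x_{k,i} - mean_i) · (x_{k,j} - mean_j), divisor n-1 = 4:
  S[X_1,X_1] = ((-1.6)·(-1.6) + (1.4)·(1.4) + (1.4)·(1.4) + (0.4)·(0.4) + (-1.6)·(-1.6)) / 4 = 9.2/4 = 2.3
  S[X_1,X_2] = ((-1.6)·(0.8) + (1.4)·(-1.2) + (1.4)·(-1.2) + (0.4)·(-1.2) + (-1.6)·(2.8)) / 4 = -9.6/4 = -2.4
  S[X_2,X_2] = ((0.8)·(0.8) + (-1.2)·(-1.2) + (-1.2)·(-1.2) + (-1.2)·(-1.2) + (2.8)·(2.8)) / 4 = 12.8/4 = 3.2
  S = [[2.3, -2.4],
 [-2.4, 3.2]].

Step 3 — invert S. det(S) = 2.3·3.2 - (-2.4)² = 1.6.
  S^{-1} = (1/det) · [[d, -b], [-b, a]] = [[2, 1.5],
 [1.5, 1.4375]].

Step 4 — quadratic form (x̄ - mu_0)^T · S^{-1} · (x̄ - mu_0):
  S^{-1} · (x̄ - mu_0) = (-1.5, -1.6875),
  (x̄ - mu_0)^T · [...] = (0.6)·(-1.5) + (-1.8)·(-1.6875) = 2.1375.

Step 5 — scale by n: T² = 5 · 2.1375 = 10.6875.

T² ≈ 10.6875


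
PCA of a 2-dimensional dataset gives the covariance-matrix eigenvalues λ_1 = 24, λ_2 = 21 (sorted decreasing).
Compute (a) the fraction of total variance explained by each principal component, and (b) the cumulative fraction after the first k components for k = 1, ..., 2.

Step 1 — total variance = trace(Sigma) = Σ λ_i = 24 + 21 = 45.

Step 2 — fraction explained by component i = λ_i / Σ λ:
  PC1: 24/45 = 0.5333
  PC2: 21/45 = 0.4667

Step 3 — cumulative fraction after k components = (λ_1 + ... + λ_k) / Σ λ:
  k = 1: 24/45 = 0.5333
  k = 2: (24 + 21)/45 = 45/45 = 1

Summary (fraction, with percent):

explained: PC1 0.5333 (53.33%), PC2 0.4667 (46.67%);  cumulative: 0.5333, 1


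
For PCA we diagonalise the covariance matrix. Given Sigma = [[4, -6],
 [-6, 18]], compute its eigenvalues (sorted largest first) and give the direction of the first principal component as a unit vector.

Step 1 — characteristic polynomial of 2×2 Sigma:
  det(Sigma - λI) = λ² - trace · λ + det = 0.
  trace = 4 + 18 = 22, det = 4·18 - (-6)² = 36.
Step 2 — discriminant:
  Δ = trace² - 4·det = 484 - 144 = 340.
Step 3 — eigenvalues:
  λ = (trace ± √Δ)/2 = (22 ± 18.4391)/2,
  λ_1 = 20.2195,  λ_2 = 1.7805.

Step 4 — unit eigenvector for λ_1: solve (Sigma - λ_1 I)v = 0. First row:
  (4 - 20.2195)·v_x + (-6)·v_y = 0, i.e. (-16.2195)·v_x + (-6)·v_y = 0,
  so v ∝ (b, λ_1 - a) = (-6, 16.2195); multiply by -1 so the first entry is positive: u = (6, -16.2195).
  ||u|| = √((6)² + (-16.2195)²) = √(299.0736) ≈ 17.2937,
  v_1 = u/||u|| ≈ (0.3469, -0.9379) (||v_1|| = 1).

λ_1 = 20.2195,  λ_2 = 1.7805;  v_1 ≈ (0.3469, -0.9379)


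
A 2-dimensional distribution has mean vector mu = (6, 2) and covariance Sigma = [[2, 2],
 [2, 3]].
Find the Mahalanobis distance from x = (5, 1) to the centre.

Step 1 — centre the observation: (x - mu) = (-1, -1).

Step 2 — invert Sigma. det(Sigma) = 2·3 - (2)² = 2.
  Sigma^{-1} = (1/det) · [[d, -b], [-b, a]] = [[1.5, -1],
 [-1, 1]].

Step 3 — form the quadratic (x - mu)^T · Sigma^{-1} · (x - mu):
  Sigma^{-1} · (x - mu) = (-0.5, 0).
  (x - mu)^T · [Sigma^{-1} · (x - mu)] = (-1)·(-0.5) + (-1)·(0) = 0.5.

Step 4 — take square root: d = √(0.5) ≈ 0.7071.

d(x, mu) = √(0.5) ≈ 0.7071


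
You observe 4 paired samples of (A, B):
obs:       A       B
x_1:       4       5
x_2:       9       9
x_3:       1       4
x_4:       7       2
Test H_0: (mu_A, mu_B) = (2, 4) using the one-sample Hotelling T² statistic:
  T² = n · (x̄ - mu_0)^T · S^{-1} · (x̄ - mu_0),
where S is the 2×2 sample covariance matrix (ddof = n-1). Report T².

Step 1 — sample mean vector:
  mean(A) = (4 + 9 + 1 + 7) / 4 = 21/4 = 5.25
  mean(B) = (5 + 9 + 4 + 2) / 4 = 20/4 = 5
  x̄ = (5.25, 5),  deviation x̄ - mu_0 = (5.25, 5) - (2, 4) = (3.25, 1).

Step 2 — sample covariance matrix, S[i,j] = (1/(n-1)) · Σ_k (x_{k,i} - mean_i) · (x_{k,j} - mean_j), divisor n-1 = 3:
  S[A,A] = ((-1.25)·(-1.25) + (3.75)·(3.75) + (-4.25)·(-4.25) + (1.75)·(1.75)) / 3 = 36.75/3 = 12.25
  S[A,B] = ((-1.25)·(0) + (3.75)·(4) + (-4.25)·(-1) + (1.75)·(-3)) / 3 = 14/3 = 4.6667
  S[B,B] = ((0)·(0) + (4)·(4) + (-1)·(-1) + (-3)·(-3)) / 3 = 26/3 = 8.6667
  S = [[12.25, 4.6667],
 [4.6667, 8.6667]].

Step 3 — invert S. det(S) = 12.25·8.6667 - (4.6667)² = 84.3889.
  S^{-1} = (1/det) · [[d, -b], [-b, a]] = [[0.1027, -0.0553],
 [-0.0553, 0.1452]].

Step 4 — quadratic form (x̄ - mu_0)^T · S^{-1} · (x̄ - mu_0):
  S^{-1} · (x̄ - mu_0) = (0.2785, -0.0346),
  (x̄ - mu_0)^T · [...] = (3.25)·(0.2785) + (1)·(-0.0346) = 0.8705.

Step 5 — scale by n: T² = 4 · 0.8705 = 3.4819.

T² ≈ 3.4819


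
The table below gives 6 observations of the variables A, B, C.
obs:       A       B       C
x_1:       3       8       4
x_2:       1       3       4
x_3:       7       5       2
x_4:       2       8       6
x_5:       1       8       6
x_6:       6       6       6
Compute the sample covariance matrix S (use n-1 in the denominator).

Step 1 — column means:
  mean(A) = (3 + 1 + 7 + 2 + 1 + 6) / 6 = 20/6 = 3.3333
  mean(B) = (8 + 3 + 5 + 8 + 8 + 6) / 6 = 38/6 = 6.3333
  mean(C) = (4 + 4 + 2 + 6 + 6 + 6) / 6 = 28/6 = 4.6667

Step 2 — sample covariance S[i,j] = (1/(n-1)) · Σ_k (x_{k,i} - mean_i) · (x_{k,j} - mean_j), with n-1 = 5.
  S[A,A] = ((-0.3333)·(-0.3333) + (-2.3333)·(-2.3333) + (3.6667)·(3.6667) + (-1.3333)·(-1.3333) + (-2.3333)·(-2.3333) + (2.6667)·(2.6667)) / 5 = 33.3333/5 = 6.6667
  S[A,B] = ((-0.3333)·(1.6667) + (-2.3333)·(-3.3333) + (3.6667)·(-1.3333) + (-1.3333)·(1.6667) + (-2.3333)·(1.6667) + (2.6667)·(-0.3333)) / 5 = -4.6667/5 = -0.9333
  S[A,C] = ((-0.3333)·(-0.6667) + (-2.3333)·(-0.6667) + (3.6667)·(-2.6667) + (-1.3333)·(1.3333) + (-2.3333)·(1.3333) + (2.6667)·(1.3333)) / 5 = -9.3333/5 = -1.8667
  S[B,B] = ((1.6667)·(1.6667) + (-3.3333)·(-3.3333) + (-1.3333)·(-1.3333) + (1.6667)·(1.6667) + (1.6667)·(1.6667) + (-0.3333)·(-0.3333)) / 5 = 21.3333/5 = 4.2667
  S[B,C] = ((1.6667)·(-0.6667) + (-3.3333)·(-0.6667) + (-1.3333)·(-2.6667) + (1.6667)·(1.3333) + (1.6667)·(1.3333) + (-0.3333)·(1.3333)) / 5 = 8.6667/5 = 1.7333
  S[C,C] = ((-0.6667)·(-0.6667) + (-0.6667)·(-0.6667) + (-2.6667)·(-2.6667) + (1.3333)·(1.3333) + (1.3333)·(1.3333) + (1.3333)·(1.3333)) / 5 = 13.3333/5 = 2.6667

S is symmetric (S[j,i] = S[i,j]). Assembling:

S = [[6.6667, -0.9333, -1.8667],
 [-0.9333, 4.2667, 1.7333],
 [-1.8667, 1.7333, 2.6667]]


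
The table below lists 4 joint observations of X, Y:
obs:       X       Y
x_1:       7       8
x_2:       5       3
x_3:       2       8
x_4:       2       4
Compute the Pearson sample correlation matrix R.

Step 1 — column means:
  mean(X) = (7 + 5 + 2 + 2) / 4 = 16/4 = 4
  mean(Y) = (8 + 3 + 8 + 4) / 4 = 23/4 = 5.75

Step 2 — sample variances and covariances s[i,j] = (1/(n-1)) · Σ_k (x_{k,i} - mean_i) · (x_{k,j} - mean_j), with n-1 = 3:
  s[X,X] = ((3)·(3) + (1)·(1) + (-2)·(-2) + (-2)·(-2)) / 3 = 18/3 = 6
  s[X,Y] = ((3)·(2.25) + (1)·(-2.75) + (-2)·(2.25) + (-2)·(-1.75)) / 3 = 3/3 = 1
  s[Y,Y] = ((2.25)·(2.25) + (-2.75)·(-2.75) + (2.25)·(2.25) + (-1.75)·(-1.75)) / 3 = 20.75/3 = 6.9167
  Sample standard deviations s_i = √(s[i,i]):
  s(X) = √(6) = 2.4495
  s(Y) = √(6.9167) = 2.63

Step 3 — r_{ij} = s_{ij} / (s_i · s_j):
  r[X,X] = 1 (diagonal).
  r[X,Y] = 1 / (2.4495 · 2.63) = 1 / 6.442 = 0.1552
  r[Y,Y] = 1 (diagonal).

R is symmetric with unit diagonal. Assembling:

R = [[1, 0.1552],
 [0.1552, 1]]


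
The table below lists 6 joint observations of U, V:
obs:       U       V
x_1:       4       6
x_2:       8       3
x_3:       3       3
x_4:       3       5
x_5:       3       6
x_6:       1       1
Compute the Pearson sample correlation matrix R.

Step 1 — column means:
  mean(U) = (4 + 8 + 3 + 3 + 3 + 1) / 6 = 22/6 = 3.6667
  mean(V) = (6 + 3 + 3 + 5 + 6 + 1) / 6 = 24/6 = 4

Step 2 — sample variances and covariances s[i,j] = (1/(n-1)) · Σ_k (x_{k,i} - mean_i) · (x_{k,j} - mean_j), with n-1 = 5:
  s[U,U] = ((0.3333)·(0.3333) + (4.3333)·(4.3333) + (-0.6667)·(-0.6667) + (-0.6667)·(-0.6667) + (-0.6667)·(-0.6667) + (-2.6667)·(-2.6667)) / 5 = 27.3333/5 = 5.4667
  s[U,V] = ((0.3333)·(2) + (4.3333)·(-1) + (-0.6667)·(-1) + (-0.6667)·(1) + (-0.6667)·(2) + (-2.6667)·(-3)) / 5 = 3/5 = 0.6
  s[V,V] = ((2)·(2) + (-1)·(-1) + (-1)·(-1) + (1)·(1) + (2)·(2) + (-3)·(-3)) / 5 = 20/5 = 4
  Sample standard deviations s_i = √(s[i,i]):
  s(U) = √(5.4667) = 2.3381
  s(V) = √(4) = 2

Step 3 — r_{ij} = s_{ij} / (s_i · s_j):
  r[U,U] = 1 (diagonal).
  r[U,V] = 0.6 / (2.3381 · 2) = 0.6 / 4.6762 = 0.1283
  r[V,V] = 1 (diagonal).

R is symmetric with unit diagonal. Assembling:

R = [[1, 0.1283],
 [0.1283, 1]]


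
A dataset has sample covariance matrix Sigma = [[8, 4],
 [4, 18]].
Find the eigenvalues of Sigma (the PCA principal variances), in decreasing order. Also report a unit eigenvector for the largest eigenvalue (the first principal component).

Step 1 — characteristic polynomial of 2×2 Sigma:
  det(Sigma - λI) = λ² - trace · λ + det = 0.
  trace = 8 + 18 = 26, det = 8·18 - (4)² = 128.
Step 2 — discriminant:
  Δ = trace² - 4·det = 676 - 512 = 164.
Step 3 — eigenvalues:
  λ = (trace ± √Δ)/2 = (26 ± 12.8062)/2,
  λ_1 = 19.4031,  λ_2 = 6.5969.

Step 4 — unit eigenvector for λ_1: solve (Sigma - λ_1 I)v = 0. First row:
  (8 - 19.4031)·v_x + (4)·v_y = 0, i.e. (-11.4031)·v_x + (4)·v_y = 0,
  so v ∝ (b, λ_1 - a) = (4, 11.4031) = u.
  ||u|| = √((4)² + (11.4031)²) = √(146.0312) ≈ 12.0843,
  v_1 = u/||u|| ≈ (0.331, 0.9436) (||v_1|| = 1).

λ_1 = 19.4031,  λ_2 = 6.5969;  v_1 ≈ (0.331, 0.9436)


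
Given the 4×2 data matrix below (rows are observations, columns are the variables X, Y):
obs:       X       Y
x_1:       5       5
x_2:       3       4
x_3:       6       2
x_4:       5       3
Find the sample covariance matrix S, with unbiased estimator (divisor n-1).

Step 1 — column means:
  mean(X) = (5 + 3 + 6 + 5) / 4 = 19/4 = 4.75
  mean(Y) = (5 + 4 + 2 + 3) / 4 = 14/4 = 3.5

Step 2 — sample covariance S[i,j] = (1/(n-1)) · Σ_k (x_{k,i} - mean_i) · (x_{k,j} - mean_j), with n-1 = 3.
  S[X,X] = ((0.25)·(0.25) + (-1.75)·(-1.75) + (1.25)·(1.25) + (0.25)·(0.25)) / 3 = 4.75/3 = 1.5833
  S[X,Y] = ((0.25)·(1.5) + (-1.75)·(0.5) + (1.25)·(-1.5) + (0.25)·(-0.5)) / 3 = -2.5/3 = -0.8333
  S[Y,Y] = ((1.5)·(1.5) + (0.5)·(0.5) + (-1.5)·(-1.5) + (-0.5)·(-0.5)) / 3 = 5/3 = 1.6667

S is symmetric (S[j,i] = S[i,j]). Assembling:

S = [[1.5833, -0.8333],
 [-0.8333, 1.6667]]


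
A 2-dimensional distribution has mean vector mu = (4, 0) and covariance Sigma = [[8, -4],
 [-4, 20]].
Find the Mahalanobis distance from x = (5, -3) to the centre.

Step 1 — centre the observation: (x - mu) = (1, -3).

Step 2 — invert Sigma. det(Sigma) = 8·20 - (-4)² = 144.
  Sigma^{-1} = (1/det) · [[d, -b], [-b, a]] = [[0.1389, 0.0278],
 [0.0278, 0.0556]].

Step 3 — form the quadratic (x - mu)^T · Sigma^{-1} · (x - mu):
  Sigma^{-1} · (x - mu) = (0.0556, -0.1389).
  (x - mu)^T · [Sigma^{-1} · (x - mu)] = (1)·(0.0556) + (-3)·(-0.1389) = 0.4722.

Step 4 — take square root: d = √(0.4722) ≈ 0.6872.

d(x, mu) = √(0.4722) ≈ 0.6872


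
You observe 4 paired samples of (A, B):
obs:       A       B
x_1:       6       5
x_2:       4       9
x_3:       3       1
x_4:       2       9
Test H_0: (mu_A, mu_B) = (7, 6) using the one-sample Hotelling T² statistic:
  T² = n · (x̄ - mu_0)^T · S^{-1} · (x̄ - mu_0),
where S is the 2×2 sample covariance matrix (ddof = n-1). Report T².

Step 1 — sample mean vector:
  mean(A) = (6 + 4 + 3 + 2) / 4 = 15/4 = 3.75
  mean(B) = (5 + 9 + 1 + 9) / 4 = 24/4 = 6
  x̄ = (3.75, 6),  deviation x̄ - mu_0 = (3.75, 6) - (7, 6) = (-3.25, 0).

Step 2 — sample covariance matrix, S[i,j] = (1/(n-1)) · Σ_k (x_{k,i} - mean_i) · (x_{k,j} - mean_j), divisor n-1 = 3:
  S[A,A] = ((2.25)·(2.25) + (0.25)·(0.25) + (-0.75)·(-0.75) + (-1.75)·(-1.75)) / 3 = 8.75/3 = 2.9167
  S[A,B] = ((2.25)·(-1) + (0.25)·(3) + (-0.75)·(-5) + (-1.75)·(3)) / 3 = -3/3 = -1
  S[B,B] = ((-1)·(-1) + (3)·(3) + (-5)·(-5) + (3)·(3)) / 3 = 44/3 = 14.6667
  S = [[2.9167, -1],
 [-1, 14.6667]].

Step 3 — invert S. det(S) = 2.9167·14.6667 - (-1)² = 41.7778.
  S^{-1} = (1/det) · [[d, -b], [-b, a]] = [[0.3511, 0.0239],
 [0.0239, 0.0698]].

Step 4 — quadratic form (x̄ - mu_0)^T · S^{-1} · (x̄ - mu_0):
  S^{-1} · (x̄ - mu_0) = (-1.141, -0.0778),
  (x̄ - mu_0)^T · [...] = (-3.25)·(-1.141) + (0)·(-0.0778) = 3.7081.

Step 5 — scale by n: T² = 4 · 3.7081 = 14.8324.

T² ≈ 14.8324


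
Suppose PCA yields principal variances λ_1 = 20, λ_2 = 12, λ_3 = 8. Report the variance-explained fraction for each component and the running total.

Step 1 — total variance = trace(Sigma) = Σ λ_i = 20 + 12 + 8 = 40.

Step 2 — fraction explained by component i = λ_i / Σ λ:
  PC1: 20/40 = 0.5
  PC2: 12/40 = 0.3
  PC3: 8/40 = 0.2

Step 3 — cumulative fraction after k components = (λ_1 + ... + λ_k) / Σ λ:
  k = 1: 20/40 = 0.5
  k = 2: (20 + 12)/40 = 32/40 = 0.8
  k = 3: (20 + 12 + 8)/40 = 40/40 = 1

Summary (fraction, with percent):

explained: PC1 0.5 (50%), PC2 0.3 (30%), PC3 0.2 (20%);  cumulative: 0.5, 0.8, 1


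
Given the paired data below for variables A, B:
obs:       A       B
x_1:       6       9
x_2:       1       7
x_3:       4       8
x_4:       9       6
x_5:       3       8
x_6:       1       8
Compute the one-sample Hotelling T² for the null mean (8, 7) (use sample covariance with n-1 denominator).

Step 1 — sample mean vector:
  mean(A) = (6 + 1 + 4 + 9 + 3 + 1) / 6 = 24/6 = 4
  mean(B) = (9 + 7 + 8 + 6 + 8 + 8) / 6 = 46/6 = 7.6667
  x̄ = (4, 7.6667),  deviation x̄ - mu_0 = (4, 7.6667) - (8, 7) = (-4, 0.6667).

Step 2 — sample covariance matrix, S[i,j] = (1/(n-1)) · Σ_k (x_{k,i} - mean_i) · (x_{k,j} - mean_j), divisor n-1 = 5:
  S[A,A] = ((2)·(2) + (-3)·(-3) + (0)·(0) + (5)·(5) + (-1)·(-1) + (-3)·(-3)) / 5 = 48/5 = 9.6
  S[A,B] = ((2)·(1.3333) + (-3)·(-0.6667) + (0)·(0.3333) + (5)·(-1.6667) + (-1)·(0.3333) + (-3)·(0.3333)) / 5 = -5/5 = -1
  S[B,B] = ((1.3333)·(1.3333) + (-0.6667)·(-0.6667) + (0.3333)·(0.3333) + (-1.6667)·(-1.6667) + (0.3333)·(0.3333) + (0.3333)·(0.3333)) / 5 = 5.3333/5 = 1.0667
  S = [[9.6, -1],
 [-1, 1.0667]].

Step 3 — invert S. det(S) = 9.6·1.0667 - (-1)² = 9.24.
  S^{-1} = (1/det) · [[d, -b], [-b, a]] = [[0.1154, 0.1082],
 [0.1082, 1.039]].

Step 4 — quadratic form (x̄ - mu_0)^T · S^{-1} · (x̄ - mu_0):
  S^{-1} · (x̄ - mu_0) = (-0.3896, 0.2597),
  (x̄ - mu_0)^T · [...] = (-4)·(-0.3896) + (0.6667)·(0.2597) = 1.7316.

Step 5 — scale by n: T² = 6 · 1.7316 = 10.3896.

T² ≈ 10.3896


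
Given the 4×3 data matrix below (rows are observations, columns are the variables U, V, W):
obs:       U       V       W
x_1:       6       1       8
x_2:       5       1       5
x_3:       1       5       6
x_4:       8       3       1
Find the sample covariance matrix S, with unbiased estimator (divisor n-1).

Step 1 — column means:
  mean(U) = (6 + 5 + 1 + 8) / 4 = 20/4 = 5
  mean(V) = (1 + 1 + 5 + 3) / 4 = 10/4 = 2.5
  mean(W) = (8 + 5 + 6 + 1) / 4 = 20/4 = 5

Step 2 — sample covariance S[i,j] = (1/(n-1)) · Σ_k (x_{k,i} - mean_i) · (x_{k,j} - mean_j), with n-1 = 3.
  S[U,U] = ((1)·(1) + (0)·(0) + (-4)·(-4) + (3)·(3)) / 3 = 26/3 = 8.6667
  S[U,V] = ((1)·(-1.5) + (0)·(-1.5) + (-4)·(2.5) + (3)·(0.5)) / 3 = -10/3 = -3.3333
  S[U,W] = ((1)·(3) + (0)·(0) + (-4)·(1) + (3)·(-4)) / 3 = -13/3 = -4.3333
  S[V,V] = ((-1.5)·(-1.5) + (-1.5)·(-1.5) + (2.5)·(2.5) + (0.5)·(0.5)) / 3 = 11/3 = 3.6667
  S[V,W] = ((-1.5)·(3) + (-1.5)·(0) + (2.5)·(1) + (0.5)·(-4)) / 3 = -4/3 = -1.3333
  S[W,W] = ((3)·(3) + (0)·(0) + (1)·(1) + (-4)·(-4)) / 3 = 26/3 = 8.6667

S is symmetric (S[j,i] = S[i,j]). Assembling:

S = [[8.6667, -3.3333, -4.3333],
 [-3.3333, 3.6667, -1.3333],
 [-4.3333, -1.3333, 8.6667]]


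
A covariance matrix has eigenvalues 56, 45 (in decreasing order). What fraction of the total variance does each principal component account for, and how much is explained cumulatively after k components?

Step 1 — total variance = trace(Sigma) = Σ λ_i = 56 + 45 = 101.

Step 2 — fraction explained by component i = λ_i / Σ λ:
  PC1: 56/101 = 0.5545
  PC2: 45/101 = 0.4455

Step 3 — cumulative fraction after k components = (λ_1 + ... + λ_k) / Σ λ:
  k = 1: 56/101 = 0.5545
  k = 2: (56 + 45)/101 = 101/101 = 1

Summary (fraction, with percent):

explained: PC1 0.5545 (55.45%), PC2 0.4455 (44.55%);  cumulative: 0.5545, 1


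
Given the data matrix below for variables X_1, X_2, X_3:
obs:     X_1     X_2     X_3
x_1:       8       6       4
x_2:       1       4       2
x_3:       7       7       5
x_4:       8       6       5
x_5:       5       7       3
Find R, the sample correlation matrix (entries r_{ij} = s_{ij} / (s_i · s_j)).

Step 1 — column means:
  mean(X_1) = (8 + 1 + 7 + 8 + 5) / 5 = 29/5 = 5.8
  mean(X_2) = (6 + 4 + 7 + 6 + 7) / 5 = 30/5 = 6
  mean(X_3) = (4 + 2 + 5 + 5 + 3) / 5 = 19/5 = 3.8

Step 2 — sample variances and covariances s[i,j] = (1/(n-1)) · Σ_k (x_{k,i} - mean_i) · (x_{k,j} - mean_j), with n-1 = 4:
  s[X_1,X_1] = ((2.2)·(2.2) + (-4.8)·(-4.8) + (1.2)·(1.2) + (2.2)·(2.2) + (-0.8)·(-0.8)) / 4 = 34.8/4 = 8.7
  s[X_1,X_2] = ((2.2)·(0) + (-4.8)·(-2) + (1.2)·(1) + (2.2)·(0) + (-0.8)·(1)) / 4 = 10/4 = 2.5
  s[X_1,X_3] = ((2.2)·(0.2) + (-4.8)·(-1.8) + (1.2)·(1.2) + (2.2)·(1.2) + (-0.8)·(-0.8)) / 4 = 13.8/4 = 3.45
  s[X_2,X_2] = ((0)·(0) + (-2)·(-2) + (1)·(1) + (0)·(0) + (1)·(1)) / 4 = 6/4 = 1.5
  s[X_2,X_3] = ((0)·(0.2) + (-2)·(-1.8) + (1)·(1.2) + (0)·(1.2) + (1)·(-0.8)) / 4 = 4/4 = 1
  s[X_3,X_3] = ((0.2)·(0.2) + (-1.8)·(-1.8) + (1.2)·(1.2) + (1.2)·(1.2) + (-0.8)·(-0.8)) / 4 = 6.8/4 = 1.7
  Sample standard deviations s_i = √(s[i,i]):
  s(X_1) = √(8.7) = 2.9496
  s(X_2) = √(1.5) = 1.2247
  s(X_3) = √(1.7) = 1.3038

Step 3 — r_{ij} = s_{ij} / (s_i · s_j):
  r[X_1,X_1] = 1 (diagonal).
  r[X_1,X_2] = 2.5 / (2.9496 · 1.2247) = 2.5 / 3.6125 = 0.692
  r[X_1,X_3] = 3.45 / (2.9496 · 1.3038) = 3.45 / 3.8458 = 0.8971
  r[X_2,X_2] = 1 (diagonal).
  r[X_2,X_3] = 1 / (1.2247 · 1.3038) = 1 / 1.5969 = 0.6262
  r[X_3,X_3] = 1 (diagonal).

R is symmetric with unit diagonal. Assembling:

R = [[1, 0.692, 0.8971],
 [0.692, 1, 0.6262],
 [0.8971, 0.6262, 1]]


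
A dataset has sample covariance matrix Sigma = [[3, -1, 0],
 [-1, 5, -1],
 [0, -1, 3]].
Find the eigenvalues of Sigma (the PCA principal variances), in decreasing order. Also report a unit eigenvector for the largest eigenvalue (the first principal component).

Step 1 — characteristic polynomial p(λ) = det(λI - Sigma) = λ³ - tr·λ² + c_1·λ - det, where tr = trace, c_1 = sum of the principal 2×2 minors, det = det(Sigma):
  tr = 3 + 5 + 3 = 11,
  c_1 = (3·5 - (-1)²) + (3·3 - (0)²) + (5·3 - (-1)²) = 14 + 9 + 14 = 37,
  det = 3·(5·3 - (-1)²) - (-1)·((-1)·3 - (-1)·(0)) + (0)·((-1)·(-1) - 5·(0)) = 3·(14) - (-1)·(-3) + (0)·(1) = 39.
  So p(λ) = λ³ - 11λ² + 37λ - 39.
Step 2 — look for an integer root (rational root theorem: any rational root is an integer divisor of 39). Testing λ = 3:
  p(3) = 27 - 99 + 111 - 39 = 0  ✓
  Dividing out (λ - 3): p(λ) = (λ - 3)(λ² - 8λ + 13).
Step 3 — remaining eigenvalues from the quadratic λ² - 8λ + 13 = 0:
  Δ = 8² - 4·13 = 64 - 52 = 12,  λ = (8 ± √12)/2 = (8 ± 3.4641)/2 ≈ 5.7321 or 2.2679.
  Sorted: λ_1 = 5.7321,  λ_2 = 3,  λ_3 = 2.2679  (check: sum = 11 = tr ✓).

Step 4 — unit eigenvector for λ_1 ≈ 5.7321: v spans the null space of (Sigma - λ_1 I), whose rows are
  r_1 = (-2.7321, -1, 0),  r_2 = (-1, -0.7321, -1),  r_3 = (0, -1, -2.7321).
  v is orthogonal to every row, so take v ∝ r_1 × r_2 = ((-1)·(-1) - (0)·(-0.7321), (0)·(-1) - (-2.7321)·(-1), (-2.7321)·(-0.7321) - (-1)·(-1)) ≈ (1, -2.7321, 1).
  Let u = (1, -2.7321, 1).
  ||u|| = √((1)² + (-2.7321)² + (1)²) = √(9.4641) ≈ 3.0764,  v_1 = u/||u|| ≈ (0.3251, -0.8881, 0.3251) (||v_1|| = 1).

λ_1 = 5.7321,  λ_2 = 3,  λ_3 = 2.2679;  v_1 ≈ (0.3251, -0.8881, 0.3251)


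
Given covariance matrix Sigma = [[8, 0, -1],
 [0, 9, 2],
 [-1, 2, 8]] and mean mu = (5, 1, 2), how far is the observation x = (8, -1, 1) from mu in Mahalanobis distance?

Step 1 — centre the observation: (x - mu) = (3, -2, -1).

Step 2 — invert Sigma (cofactor / det for 3×3, or solve directly):
  Sigma^{-1} = [[0.1271, -0.0037, 0.0168],
 [-0.0037, 0.1178, -0.0299],
 [0.0168, -0.0299, 0.1346]].

Step 3 — form the quadratic (x - mu)^T · Sigma^{-1} · (x - mu):
  Sigma^{-1} · (x - mu) = (0.372, -0.2168, -0.0243).
  (x - mu)^T · [Sigma^{-1} · (x - mu)] = (3)·(0.372) + (-2)·(-0.2168) + (-1)·(-0.0243) = 1.5738.

Step 4 — take square root: d = √(1.5738) ≈ 1.2545.

d(x, mu) = √(1.5738) ≈ 1.2545


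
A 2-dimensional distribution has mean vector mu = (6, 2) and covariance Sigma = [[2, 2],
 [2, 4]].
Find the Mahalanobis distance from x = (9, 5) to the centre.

Step 1 — centre the observation: (x - mu) = (3, 3).

Step 2 — invert Sigma. det(Sigma) = 2·4 - (2)² = 4.
  Sigma^{-1} = (1/det) · [[d, -b], [-b, a]] = [[1, -0.5],
 [-0.5, 0.5]].

Step 3 — form the quadratic (x - mu)^T · Sigma^{-1} · (x - mu):
  Sigma^{-1} · (x - mu) = (1.5, 0).
  (x - mu)^T · [Sigma^{-1} · (x - mu)] = (3)·(1.5) + (3)·(0) = 4.5.

Step 4 — take square root: d = √(4.5) ≈ 2.1213.

d(x, mu) = √(4.5) ≈ 2.1213


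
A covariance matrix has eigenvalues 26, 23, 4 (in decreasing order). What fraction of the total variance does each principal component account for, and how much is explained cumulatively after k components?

Step 1 — total variance = trace(Sigma) = Σ λ_i = 26 + 23 + 4 = 53.

Step 2 — fraction explained by component i = λ_i / Σ λ:
  PC1: 26/53 = 0.4906
  PC2: 23/53 = 0.434
  PC3: 4/53 = 0.0755

Step 3 — cumulative fraction after k components = (λ_1 + ... + λ_k) / Σ λ:
  k = 1: 26/53 = 0.4906
  k = 2: (26 + 23)/53 = 49/53 = 0.9245
  k = 3: (26 + 23 + 4)/53 = 53/53 = 1

Summary (fraction, with percent):

explained: PC1 0.4906 (49.06%), PC2 0.434 (43.4%), PC3 0.0755 (7.55%);  cumulative: 0.4906, 0.9245, 1
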